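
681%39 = 18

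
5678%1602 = 872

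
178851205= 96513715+82337490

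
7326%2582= 2162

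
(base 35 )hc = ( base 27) MD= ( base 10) 607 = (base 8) 1137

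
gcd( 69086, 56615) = 1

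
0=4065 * 0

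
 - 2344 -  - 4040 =1696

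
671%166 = 7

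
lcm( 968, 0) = 0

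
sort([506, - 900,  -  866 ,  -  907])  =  [- 907, - 900, - 866, 506 ]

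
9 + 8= 17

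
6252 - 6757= - 505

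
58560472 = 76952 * 761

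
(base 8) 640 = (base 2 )110100000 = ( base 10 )416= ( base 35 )BV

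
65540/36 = 1820 + 5/9 =1820.56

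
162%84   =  78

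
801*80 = 64080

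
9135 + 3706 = 12841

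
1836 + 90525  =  92361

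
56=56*1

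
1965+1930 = 3895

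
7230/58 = 3615/29= 124.66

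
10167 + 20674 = 30841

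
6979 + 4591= 11570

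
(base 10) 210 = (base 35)60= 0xD2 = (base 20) aa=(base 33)6C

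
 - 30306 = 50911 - 81217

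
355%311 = 44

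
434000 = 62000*7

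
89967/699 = 128 + 165/233  =  128.71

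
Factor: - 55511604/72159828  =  -4625967/6013319 = -3^1*13^( -1 )* 23^1 * 61^( - 1)*7583^( - 1 )*67043^1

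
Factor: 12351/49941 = 3^( - 1)*23^1 *31^( - 1) = 23/93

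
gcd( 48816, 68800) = 16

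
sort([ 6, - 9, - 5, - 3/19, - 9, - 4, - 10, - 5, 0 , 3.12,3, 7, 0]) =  [ - 10, - 9, - 9,-5, - 5,-4,-3/19, 0, 0, 3, 3.12,6, 7] 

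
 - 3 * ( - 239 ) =717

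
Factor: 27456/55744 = 3^1 * 11^1 * 67^( - 1) = 33/67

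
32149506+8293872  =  40443378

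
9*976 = 8784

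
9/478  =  9/478 = 0.02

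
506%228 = 50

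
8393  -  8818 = -425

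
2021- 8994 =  - 6973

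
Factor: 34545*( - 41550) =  - 1435344750 = - 2^1 * 3^2* 5^3 *7^2 * 47^1*277^1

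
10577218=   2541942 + 8035276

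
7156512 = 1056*6777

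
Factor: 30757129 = 13^1 * 47^1*71^1*709^1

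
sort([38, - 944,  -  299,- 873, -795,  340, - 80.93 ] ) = [-944,-873,  -  795,  -  299,-80.93,38, 340 ]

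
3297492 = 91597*36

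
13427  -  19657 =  - 6230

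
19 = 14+5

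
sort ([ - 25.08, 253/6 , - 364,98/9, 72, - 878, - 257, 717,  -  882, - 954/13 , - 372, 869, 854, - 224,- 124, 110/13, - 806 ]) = [ - 882, - 878, - 806, - 372, - 364, - 257, - 224, - 124, - 954/13, - 25.08,110/13, 98/9,253/6, 72, 717,854, 869]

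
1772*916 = 1623152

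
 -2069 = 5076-7145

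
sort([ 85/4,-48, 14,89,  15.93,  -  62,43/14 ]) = [-62, - 48,  43/14, 14, 15.93,85/4, 89]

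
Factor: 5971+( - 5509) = 462=2^1*3^1*  7^1*11^1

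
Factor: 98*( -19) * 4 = - 7448=- 2^3*7^2*19^1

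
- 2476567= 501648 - 2978215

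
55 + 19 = 74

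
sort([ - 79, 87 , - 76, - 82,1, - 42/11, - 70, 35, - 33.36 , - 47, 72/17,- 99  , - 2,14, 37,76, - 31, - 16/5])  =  [ - 99, - 82, - 79, - 76, -70, - 47, - 33.36, - 31  , - 42/11, - 16/5, - 2, 1, 72/17, 14, 35, 37,76, 87]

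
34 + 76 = 110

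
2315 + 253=2568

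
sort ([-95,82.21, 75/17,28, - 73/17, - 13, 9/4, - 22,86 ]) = [ - 95, - 22, - 13, - 73/17, 9/4  ,  75/17, 28, 82.21,  86] 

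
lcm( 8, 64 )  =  64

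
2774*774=2147076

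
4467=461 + 4006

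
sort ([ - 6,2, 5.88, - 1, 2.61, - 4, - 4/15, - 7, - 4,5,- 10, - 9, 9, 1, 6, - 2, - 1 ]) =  [ - 10, - 9, - 7,  -  6,-4,-4, - 2, - 1, - 1,-4/15, 1,2, 2.61, 5, 5.88 , 6, 9 ] 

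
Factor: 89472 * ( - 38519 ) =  - 3446371968=- 2^7 * 3^1*13^1*233^1*2963^1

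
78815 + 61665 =140480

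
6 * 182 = 1092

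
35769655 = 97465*367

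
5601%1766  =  303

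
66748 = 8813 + 57935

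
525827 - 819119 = -293292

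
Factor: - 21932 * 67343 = - 2^2*5483^1*67343^1 = -1476966676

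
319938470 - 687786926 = -367848456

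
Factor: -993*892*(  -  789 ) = 698861484 = 2^2  *  3^2*223^1*263^1*331^1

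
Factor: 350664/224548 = 114/73 = 2^1*  3^1*19^1*73^( - 1)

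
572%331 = 241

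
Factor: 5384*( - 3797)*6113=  - 2^3*673^1*3797^1*6113^1 = - 124968352424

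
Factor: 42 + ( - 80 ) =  - 2^1*19^1 = - 38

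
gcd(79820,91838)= 2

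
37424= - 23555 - -60979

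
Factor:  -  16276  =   - 2^2*13^1*313^1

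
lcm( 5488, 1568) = 10976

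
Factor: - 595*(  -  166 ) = 2^1*5^1 * 7^1*17^1*83^1 = 98770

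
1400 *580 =812000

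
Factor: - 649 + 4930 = 4281 = 3^1*1427^1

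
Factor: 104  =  2^3 * 13^1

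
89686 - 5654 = 84032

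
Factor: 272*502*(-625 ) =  - 85340000 = - 2^5*5^4*17^1  *  251^1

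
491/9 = 54 + 5/9 = 54.56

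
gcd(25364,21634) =746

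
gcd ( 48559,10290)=49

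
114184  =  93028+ 21156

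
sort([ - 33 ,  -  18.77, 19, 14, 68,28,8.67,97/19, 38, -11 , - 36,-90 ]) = [ -90, - 36,-33, - 18.77, - 11,97/19 , 8.67,14, 19,28,38,68]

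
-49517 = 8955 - 58472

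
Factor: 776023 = 31^1*25033^1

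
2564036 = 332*7723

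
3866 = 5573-1707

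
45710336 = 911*50176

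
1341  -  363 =978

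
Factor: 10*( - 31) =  - 2^1*5^1 *31^1 = - 310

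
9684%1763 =869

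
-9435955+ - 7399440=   -  16835395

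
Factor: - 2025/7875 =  - 9/35=-3^2*5^( - 1)*7^(-1)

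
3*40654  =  121962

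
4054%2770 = 1284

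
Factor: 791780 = 2^2*5^1*11^1 * 59^1*61^1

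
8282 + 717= 8999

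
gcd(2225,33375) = 2225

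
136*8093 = 1100648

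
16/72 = 2/9=0.22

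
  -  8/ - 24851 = 8/24851 = 0.00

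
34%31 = 3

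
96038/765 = 125 + 413/765  =  125.54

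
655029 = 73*8973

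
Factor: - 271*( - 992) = 2^5 * 31^1* 271^1 = 268832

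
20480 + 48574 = 69054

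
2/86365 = 2/86365 = 0.00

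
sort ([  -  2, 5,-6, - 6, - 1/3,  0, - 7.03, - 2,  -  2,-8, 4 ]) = [-8,  -  7.03, - 6,-6, - 2, - 2, - 2,-1/3,0,  4,5] 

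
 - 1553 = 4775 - 6328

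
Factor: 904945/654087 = 3^( - 1)*5^1*7^( - 1) *29^1*79^2* 31147^(  -  1)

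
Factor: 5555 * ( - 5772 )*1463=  - 46908841980= - 2^2*3^1 * 5^1*7^1*11^2*13^1 * 19^1*37^1 *101^1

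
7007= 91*77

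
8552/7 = 1221 + 5/7 = 1221.71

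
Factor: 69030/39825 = 2^1*3^(-1) * 5^( - 1)* 13^1 = 26/15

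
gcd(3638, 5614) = 2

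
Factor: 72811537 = 23^1*  523^1 *6053^1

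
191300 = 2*95650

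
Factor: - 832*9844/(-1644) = 2^6* 3^(-1)*13^1* 23^1*107^1*137^ ( - 1 )=2047552/411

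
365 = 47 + 318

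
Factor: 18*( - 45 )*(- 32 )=2^6*3^4*5^1 = 25920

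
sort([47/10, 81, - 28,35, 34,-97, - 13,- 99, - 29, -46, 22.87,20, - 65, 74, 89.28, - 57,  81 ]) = [ - 99,-97, - 65, - 57, - 46, - 29,- 28, - 13,47/10,20,22.87,34,35, 74,81,81 , 89.28] 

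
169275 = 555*305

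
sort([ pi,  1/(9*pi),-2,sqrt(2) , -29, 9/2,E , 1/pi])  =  [ - 29,-2,1/( 9*pi ) , 1/pi , sqrt(2),E, pi,9/2] 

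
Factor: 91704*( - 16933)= - 1552823832 = - 2^3*3^1*7^1*41^1*59^1* 3821^1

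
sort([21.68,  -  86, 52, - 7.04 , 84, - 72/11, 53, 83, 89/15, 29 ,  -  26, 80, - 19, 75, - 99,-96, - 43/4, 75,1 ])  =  [ - 99, - 96, - 86, - 26, -19,-43/4, - 7.04,-72/11, 1,89/15, 21.68, 29, 52,53,75, 75 , 80, 83,  84 ] 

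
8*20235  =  161880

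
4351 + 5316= 9667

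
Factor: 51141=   3^1*17047^1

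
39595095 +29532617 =69127712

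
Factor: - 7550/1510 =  - 5 = - 5^1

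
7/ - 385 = -1+54/55 = - 0.02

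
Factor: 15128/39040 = 2^(- 4 )  *  5^(  -  1) * 31^1 = 31/80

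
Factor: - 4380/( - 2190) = 2^1 =2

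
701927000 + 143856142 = 845783142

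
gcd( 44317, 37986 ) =6331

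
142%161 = 142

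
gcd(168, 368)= 8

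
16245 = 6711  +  9534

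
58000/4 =14500=14500.00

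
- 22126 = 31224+-53350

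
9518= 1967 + 7551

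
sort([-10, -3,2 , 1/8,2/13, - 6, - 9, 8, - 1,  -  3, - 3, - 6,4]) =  [-10, - 9, - 6,  -  6, - 3,-3, - 3, - 1, 1/8,2/13, 2,4, 8] 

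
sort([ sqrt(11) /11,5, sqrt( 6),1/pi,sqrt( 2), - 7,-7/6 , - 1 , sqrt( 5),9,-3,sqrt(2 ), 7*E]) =[ - 7, - 3, - 7/6, - 1,sqrt(11)/11, 1/pi,sqrt( 2),  sqrt( 2),sqrt(5),sqrt(6) , 5,  9,7 *E ]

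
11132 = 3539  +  7593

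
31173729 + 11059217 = 42232946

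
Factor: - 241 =  -  241^1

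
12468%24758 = 12468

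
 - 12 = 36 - 48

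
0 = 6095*0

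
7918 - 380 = 7538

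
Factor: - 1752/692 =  - 438/173  =  - 2^1*3^1 * 73^1 * 173^( - 1)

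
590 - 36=554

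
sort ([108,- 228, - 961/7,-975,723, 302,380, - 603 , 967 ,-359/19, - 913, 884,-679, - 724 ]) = [ - 975, - 913, - 724, - 679 , - 603 , - 228, - 961/7, - 359/19,108,302 , 380,723,884,  967]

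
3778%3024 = 754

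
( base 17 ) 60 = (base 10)102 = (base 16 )66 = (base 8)146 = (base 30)3C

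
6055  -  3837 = 2218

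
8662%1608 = 622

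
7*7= 49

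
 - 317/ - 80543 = 317/80543 = 0.00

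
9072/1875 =3024/625 = 4.84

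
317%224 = 93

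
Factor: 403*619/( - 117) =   -  3^( - 2)* 31^1 * 619^1 = -19189/9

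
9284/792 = 211/18 =11.72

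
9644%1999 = 1648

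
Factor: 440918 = 2^1 * 449^1 * 491^1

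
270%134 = 2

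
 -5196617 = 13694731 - 18891348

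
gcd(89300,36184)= 4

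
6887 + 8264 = 15151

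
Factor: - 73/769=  - 73^1*769^( - 1)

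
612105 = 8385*73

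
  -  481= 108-589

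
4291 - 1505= 2786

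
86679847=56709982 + 29969865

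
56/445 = 56/445 = 0.13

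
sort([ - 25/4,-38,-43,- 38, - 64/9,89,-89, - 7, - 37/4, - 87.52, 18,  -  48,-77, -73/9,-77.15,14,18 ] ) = [ - 89,-87.52, - 77.15, - 77,  -  48,-43  ,-38, - 38,  -  37/4, - 73/9, - 64/9, - 7, - 25/4,14, 18, 18,89]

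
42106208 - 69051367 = - 26945159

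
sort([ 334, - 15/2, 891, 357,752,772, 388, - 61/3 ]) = [  -  61/3, - 15/2,334,357 , 388, 752,772, 891]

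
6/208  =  3/104  =  0.03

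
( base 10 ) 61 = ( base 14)45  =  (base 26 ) 29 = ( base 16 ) 3D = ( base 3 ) 2021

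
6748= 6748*1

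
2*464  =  928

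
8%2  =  0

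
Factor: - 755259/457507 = - 3^1*17^1*59^1 *251^1*457507^( - 1)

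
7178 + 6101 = 13279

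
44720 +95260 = 139980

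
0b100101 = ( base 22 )1F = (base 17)23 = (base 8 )45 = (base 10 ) 37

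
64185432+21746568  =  85932000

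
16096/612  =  4024/153 =26.30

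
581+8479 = 9060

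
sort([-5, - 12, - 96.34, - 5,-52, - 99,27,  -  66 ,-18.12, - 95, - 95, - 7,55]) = [-99, - 96.34,-95, - 95,-66  ,-52, - 18.12, - 12, - 7, - 5, - 5,27, 55 ] 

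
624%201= 21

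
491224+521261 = 1012485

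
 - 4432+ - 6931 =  - 11363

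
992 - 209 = 783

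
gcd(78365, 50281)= 7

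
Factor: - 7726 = - 2^1*3863^1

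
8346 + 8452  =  16798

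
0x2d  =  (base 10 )45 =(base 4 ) 231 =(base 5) 140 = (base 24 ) 1L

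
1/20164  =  1/20164  =  0.00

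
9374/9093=1 + 281/9093 = 1.03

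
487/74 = 6+ 43/74 = 6.58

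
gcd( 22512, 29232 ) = 336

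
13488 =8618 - -4870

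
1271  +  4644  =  5915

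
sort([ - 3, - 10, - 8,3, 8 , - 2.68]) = [ - 10, - 8, - 3, - 2.68, 3, 8]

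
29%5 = 4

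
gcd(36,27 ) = 9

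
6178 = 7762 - 1584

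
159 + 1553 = 1712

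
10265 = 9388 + 877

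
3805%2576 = 1229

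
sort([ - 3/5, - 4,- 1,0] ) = [ - 4,-1,  -  3/5, 0 ] 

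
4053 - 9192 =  - 5139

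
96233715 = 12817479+83416236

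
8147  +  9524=17671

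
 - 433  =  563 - 996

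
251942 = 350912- 98970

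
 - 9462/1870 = -6+879/935 = -  5.06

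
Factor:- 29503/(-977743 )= 13^( - 1)*163^1*181^1*75211^( - 1)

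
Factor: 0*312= 0 =0^1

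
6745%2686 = 1373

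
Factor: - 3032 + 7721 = 4689= 3^2*521^1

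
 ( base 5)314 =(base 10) 84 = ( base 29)2Q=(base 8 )124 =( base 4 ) 1110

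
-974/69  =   - 15+61/69 = -14.12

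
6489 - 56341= -49852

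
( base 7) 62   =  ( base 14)32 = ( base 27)1h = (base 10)44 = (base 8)54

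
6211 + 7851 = 14062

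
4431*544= 2410464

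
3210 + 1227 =4437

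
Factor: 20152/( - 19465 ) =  - 2^3*5^( - 1)*11^1 * 17^( - 1) = -88/85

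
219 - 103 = 116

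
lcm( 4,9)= 36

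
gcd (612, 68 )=68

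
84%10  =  4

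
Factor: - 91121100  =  -2^2*3^1*5^2*7^1*43391^1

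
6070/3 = 2023 + 1/3 = 2023.33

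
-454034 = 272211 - 726245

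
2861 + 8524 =11385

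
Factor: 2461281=3^1*820427^1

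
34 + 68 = 102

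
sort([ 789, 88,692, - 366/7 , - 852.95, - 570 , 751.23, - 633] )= [ - 852.95, - 633,  -  570, - 366/7, 88,692,751.23,789]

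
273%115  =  43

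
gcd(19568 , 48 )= 16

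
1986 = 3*662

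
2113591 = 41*51551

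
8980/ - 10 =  - 898/1 = -898.00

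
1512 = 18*84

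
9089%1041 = 761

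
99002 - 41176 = 57826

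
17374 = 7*2482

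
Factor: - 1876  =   - 2^2*7^1*67^1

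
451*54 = 24354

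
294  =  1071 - 777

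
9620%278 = 168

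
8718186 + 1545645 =10263831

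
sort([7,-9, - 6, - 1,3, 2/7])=[ - 9 , - 6, - 1, 2/7,3,  7 ]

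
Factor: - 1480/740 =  - 2^1 =- 2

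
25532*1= 25532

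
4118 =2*2059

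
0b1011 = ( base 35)b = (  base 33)B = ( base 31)b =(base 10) 11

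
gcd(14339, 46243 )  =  1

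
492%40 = 12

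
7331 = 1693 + 5638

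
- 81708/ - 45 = 1815 + 11/15 = 1815.73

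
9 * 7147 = 64323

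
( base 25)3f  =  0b1011010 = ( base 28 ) 36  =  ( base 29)33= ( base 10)90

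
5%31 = 5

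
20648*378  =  7804944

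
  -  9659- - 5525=-4134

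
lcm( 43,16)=688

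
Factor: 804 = 2^2*3^1*67^1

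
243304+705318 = 948622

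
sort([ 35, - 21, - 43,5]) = [ - 43, - 21, 5, 35 ] 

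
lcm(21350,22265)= 1558550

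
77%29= 19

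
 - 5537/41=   -  5537/41=-135.05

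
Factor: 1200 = 2^4 * 3^1* 5^2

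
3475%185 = 145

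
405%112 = 69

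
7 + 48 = 55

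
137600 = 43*3200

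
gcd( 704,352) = 352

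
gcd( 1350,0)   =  1350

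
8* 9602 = 76816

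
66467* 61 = 4054487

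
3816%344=32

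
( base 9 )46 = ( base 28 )1E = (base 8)52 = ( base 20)22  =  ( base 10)42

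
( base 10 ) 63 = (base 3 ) 2100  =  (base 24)2f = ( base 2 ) 111111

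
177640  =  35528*5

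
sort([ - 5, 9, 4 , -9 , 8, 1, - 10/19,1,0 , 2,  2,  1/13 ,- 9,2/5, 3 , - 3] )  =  [ - 9,-9 , - 5, - 3, - 10/19, 0, 1/13, 2/5, 1,1,2,2, 3, 4, 8,  9] 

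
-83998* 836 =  - 70222328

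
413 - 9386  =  -8973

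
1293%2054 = 1293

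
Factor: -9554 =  - 2^1*17^1*281^1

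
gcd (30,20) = 10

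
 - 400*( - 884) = 353600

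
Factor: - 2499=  - 3^1*7^2*17^1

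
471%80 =71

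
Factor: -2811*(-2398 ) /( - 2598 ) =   -  11^1*109^1*433^(-1 )*937^1 = - 1123463/433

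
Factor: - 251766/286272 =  - 197/224 = - 2^( - 5)*7^(-1 )*197^1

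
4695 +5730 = 10425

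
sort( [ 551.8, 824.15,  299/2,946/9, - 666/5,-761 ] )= [ - 761, - 666/5,946/9,299/2, 551.8,824.15]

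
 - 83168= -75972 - 7196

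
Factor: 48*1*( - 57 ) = - 2736 = -  2^4*3^2 * 19^1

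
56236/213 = 264 + 4/213 = 264.02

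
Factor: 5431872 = 2^6 * 3^1*19^1*1489^1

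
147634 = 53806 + 93828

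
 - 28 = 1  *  ( - 28 ) 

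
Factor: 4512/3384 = 4/3 =2^2  *3^( - 1 ) 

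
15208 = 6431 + 8777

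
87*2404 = 209148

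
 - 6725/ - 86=78 + 17/86 = 78.20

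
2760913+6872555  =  9633468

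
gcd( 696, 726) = 6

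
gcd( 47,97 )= 1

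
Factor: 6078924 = 2^2 *3^2 * 131^1*1289^1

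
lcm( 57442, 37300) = 2872100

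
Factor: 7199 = 23^1*313^1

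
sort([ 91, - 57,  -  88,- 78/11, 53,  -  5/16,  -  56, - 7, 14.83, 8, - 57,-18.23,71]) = [-88, - 57, - 57 ,- 56, - 18.23 , - 78/11,- 7,  -  5/16,8,14.83,53, 71, 91 ]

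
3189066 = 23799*134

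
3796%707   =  261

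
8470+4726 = 13196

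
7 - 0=7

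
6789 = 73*93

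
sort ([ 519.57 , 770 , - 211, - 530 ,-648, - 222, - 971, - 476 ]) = [ - 971, - 648 ,  -  530 , - 476, - 222 , - 211,519.57 , 770 ] 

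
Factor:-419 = -419^1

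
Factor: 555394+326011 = 5^1 *7^1*25183^1 = 881405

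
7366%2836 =1694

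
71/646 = 71/646 = 0.11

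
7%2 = 1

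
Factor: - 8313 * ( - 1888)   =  2^5 * 3^1 * 17^1*59^1*163^1 = 15694944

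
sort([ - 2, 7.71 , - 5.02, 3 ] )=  [ - 5.02, - 2, 3,7.71 ]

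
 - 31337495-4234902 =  - 35572397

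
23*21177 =487071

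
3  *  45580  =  136740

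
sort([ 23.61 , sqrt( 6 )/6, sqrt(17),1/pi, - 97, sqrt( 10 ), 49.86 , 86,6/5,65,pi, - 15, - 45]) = [-97, - 45,-15,1/pi, sqrt( 6 ) /6, 6/5, pi,sqrt( 10), sqrt( 17 ),23.61,49.86,65,86]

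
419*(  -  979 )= - 410201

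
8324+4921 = 13245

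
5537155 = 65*85187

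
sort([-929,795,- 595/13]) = [ - 929,  -  595/13,795] 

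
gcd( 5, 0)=5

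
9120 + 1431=10551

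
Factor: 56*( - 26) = - 1456= -  2^4*7^1*13^1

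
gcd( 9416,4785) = 11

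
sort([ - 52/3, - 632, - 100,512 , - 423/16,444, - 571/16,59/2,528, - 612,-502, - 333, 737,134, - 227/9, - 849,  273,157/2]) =[  -  849, - 632 ,-612, - 502, - 333,- 100, - 571/16,-423/16,-227/9, - 52/3,59/2,157/2 , 134,273,444,  512, 528,737] 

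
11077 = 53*209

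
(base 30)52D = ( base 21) A7G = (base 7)16222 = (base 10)4573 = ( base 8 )10735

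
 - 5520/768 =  - 115/16 = - 7.19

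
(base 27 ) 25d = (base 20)406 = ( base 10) 1606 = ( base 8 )3106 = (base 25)2e6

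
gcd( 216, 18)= 18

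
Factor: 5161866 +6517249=5^1*7^1*113^1*2953^1 = 11679115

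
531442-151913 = 379529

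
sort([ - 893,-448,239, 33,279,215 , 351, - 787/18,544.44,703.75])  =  [ - 893, - 448, - 787/18,33,215,239, 279, 351,544.44 , 703.75 ]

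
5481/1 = 5481= 5481.00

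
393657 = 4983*79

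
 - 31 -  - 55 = 24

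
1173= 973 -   -  200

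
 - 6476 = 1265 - 7741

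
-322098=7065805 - 7387903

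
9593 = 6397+3196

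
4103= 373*11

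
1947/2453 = 177/223  =  0.79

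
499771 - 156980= 342791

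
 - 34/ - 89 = 34/89= 0.38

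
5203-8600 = -3397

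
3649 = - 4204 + 7853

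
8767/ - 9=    - 8767/9=- 974.11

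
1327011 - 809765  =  517246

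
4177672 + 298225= 4475897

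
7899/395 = 19 +394/395 = 20.00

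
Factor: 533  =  13^1*41^1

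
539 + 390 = 929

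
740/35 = 148/7 = 21.14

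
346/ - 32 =-11 + 3/16 = - 10.81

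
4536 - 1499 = 3037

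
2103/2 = 1051 + 1/2 = 1051.50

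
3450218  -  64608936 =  - 61158718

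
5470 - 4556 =914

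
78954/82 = 962 + 35/41 = 962.85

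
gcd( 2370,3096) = 6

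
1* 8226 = 8226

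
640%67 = 37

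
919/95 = 919/95 = 9.67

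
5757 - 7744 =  - 1987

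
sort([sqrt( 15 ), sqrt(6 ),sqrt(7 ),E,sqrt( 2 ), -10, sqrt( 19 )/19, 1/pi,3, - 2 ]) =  [ - 10, - 2,  sqrt(19 ) /19,1/pi, sqrt( 2), sqrt( 6 ), sqrt( 7 ), E, 3,sqrt(15)]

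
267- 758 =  - 491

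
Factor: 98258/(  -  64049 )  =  -2^1*19^( - 1)*73^1*673^1*3371^ (-1 )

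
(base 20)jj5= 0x1f31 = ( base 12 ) 4755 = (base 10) 7985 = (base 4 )1330301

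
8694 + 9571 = 18265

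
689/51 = 689/51 = 13.51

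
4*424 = 1696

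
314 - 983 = - 669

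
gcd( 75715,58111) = 1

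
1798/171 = 10+88/171 = 10.51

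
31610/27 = 31610/27 = 1170.74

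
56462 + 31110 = 87572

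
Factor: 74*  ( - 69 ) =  - 5106 = - 2^1 * 3^1*23^1* 37^1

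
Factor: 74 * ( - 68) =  - 5032 = -2^3 *17^1* 37^1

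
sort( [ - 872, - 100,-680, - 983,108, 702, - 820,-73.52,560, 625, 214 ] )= [-983, - 872, - 820 ,  -  680,-100,  -  73.52, 108 , 214,560, 625, 702 ]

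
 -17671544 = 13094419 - 30765963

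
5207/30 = 173 + 17/30  =  173.57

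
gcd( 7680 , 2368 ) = 64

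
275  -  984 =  - 709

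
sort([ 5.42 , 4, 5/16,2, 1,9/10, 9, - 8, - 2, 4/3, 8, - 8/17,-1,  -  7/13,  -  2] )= [ - 8 ,  -  2, - 2,-1,- 7/13,-8/17 , 5/16,9/10, 1, 4/3,2,4, 5.42, 8 , 9]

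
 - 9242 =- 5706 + -3536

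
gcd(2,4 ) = 2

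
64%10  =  4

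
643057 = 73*8809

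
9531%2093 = 1159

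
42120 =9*4680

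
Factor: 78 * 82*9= 57564 = 2^2 * 3^3*13^1*41^1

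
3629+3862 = 7491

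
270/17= 15 + 15/17 = 15.88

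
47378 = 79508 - 32130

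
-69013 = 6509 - 75522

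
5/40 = 1/8 = 0.12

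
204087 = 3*68029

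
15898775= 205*77555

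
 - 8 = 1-9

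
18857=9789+9068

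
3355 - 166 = 3189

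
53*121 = 6413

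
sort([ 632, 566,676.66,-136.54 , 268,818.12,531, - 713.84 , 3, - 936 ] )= [ -936, - 713.84,-136.54,3 , 268, 531,566,632, 676.66,  818.12]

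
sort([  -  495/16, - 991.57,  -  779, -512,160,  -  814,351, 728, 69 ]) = [-991.57, - 814,-779,  -  512,-495/16,69, 160, 351,728] 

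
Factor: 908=2^2*227^1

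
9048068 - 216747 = 8831321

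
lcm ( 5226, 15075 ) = 391950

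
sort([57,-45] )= [- 45,57]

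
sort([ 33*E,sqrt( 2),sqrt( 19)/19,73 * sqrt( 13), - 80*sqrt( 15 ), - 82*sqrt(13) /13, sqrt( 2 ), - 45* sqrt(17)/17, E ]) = [ - 80*sqrt( 15), - 82 * sqrt( 13)/13,-45*sqrt( 17)/17,sqrt (19)/19, sqrt(2 ) , sqrt(2 ),E , 33*E,73*sqrt( 13)]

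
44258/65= 680 + 58/65 = 680.89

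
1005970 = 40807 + 965163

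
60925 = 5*12185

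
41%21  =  20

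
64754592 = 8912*7266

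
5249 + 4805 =10054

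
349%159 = 31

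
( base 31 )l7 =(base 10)658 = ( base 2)1010010010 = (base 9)811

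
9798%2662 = 1812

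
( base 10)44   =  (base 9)48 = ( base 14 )32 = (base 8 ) 54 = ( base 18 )28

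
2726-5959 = -3233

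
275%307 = 275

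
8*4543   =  36344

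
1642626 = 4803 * 342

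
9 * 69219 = 622971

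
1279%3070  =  1279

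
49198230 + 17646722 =66844952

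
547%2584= 547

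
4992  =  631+4361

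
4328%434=422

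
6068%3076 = 2992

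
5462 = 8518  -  3056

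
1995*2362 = 4712190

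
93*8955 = 832815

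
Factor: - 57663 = -3^2*43^1 * 149^1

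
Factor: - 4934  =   - 2^1*2467^1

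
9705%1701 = 1200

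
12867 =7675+5192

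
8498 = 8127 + 371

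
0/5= 0 = 0.00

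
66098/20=33049/10= 3304.90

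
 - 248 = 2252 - 2500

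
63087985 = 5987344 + 57100641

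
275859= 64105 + 211754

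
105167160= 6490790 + 98676370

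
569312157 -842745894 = -273433737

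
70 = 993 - 923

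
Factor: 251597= 23^1 * 10939^1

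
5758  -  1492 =4266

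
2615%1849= 766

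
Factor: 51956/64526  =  62/77 = 2^1 * 7^ ( - 1)*11^( - 1 ) * 31^1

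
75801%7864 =5025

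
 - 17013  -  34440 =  - 51453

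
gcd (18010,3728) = 2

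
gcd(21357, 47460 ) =2373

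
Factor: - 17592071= - 7^1*2513153^1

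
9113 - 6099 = 3014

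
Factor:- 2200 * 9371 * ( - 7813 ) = 2^3*5^2 * 11^1*13^1*601^1*9371^1 = 161074370600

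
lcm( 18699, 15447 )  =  355281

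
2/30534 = 1/15267  =  0.00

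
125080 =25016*5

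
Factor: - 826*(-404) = 333704 = 2^3 * 7^1 * 59^1*101^1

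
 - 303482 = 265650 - 569132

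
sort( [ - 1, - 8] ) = [ - 8 , - 1]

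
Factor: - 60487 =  -7^1*8641^1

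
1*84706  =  84706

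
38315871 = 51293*747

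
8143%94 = 59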